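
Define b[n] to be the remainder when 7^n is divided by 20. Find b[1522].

9

b[1] = 7,  b[2] = 9,  b[3] = 3,  b[4] = 1,  b[5] = 7.
Since b[5] = b[1] = 7, the sequence is periodic with period 4.
So b[1522] = b[1 + ((1522-1) mod 4)] = b[2] = 9.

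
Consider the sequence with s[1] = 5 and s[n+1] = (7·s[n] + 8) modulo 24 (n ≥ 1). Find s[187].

5

Computing terms: s[1] = 5; s[2] = 19; s[3] = 21; s[4] = 11; s[5] = 13; s[6] = 3; s[7] = 5.
The sequence repeats with period 6.
(187 - 1) mod 6 = 0, so s[187] = s[1] = 5.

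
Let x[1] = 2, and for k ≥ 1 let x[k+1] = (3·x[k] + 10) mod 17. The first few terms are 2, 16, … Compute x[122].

8

Listing terms: x[1] = 2, x[2] = 16, x[3] = 7, x[4] = 14, x[5] = 1, x[6] = 13, x[7] = 15, x[8] = 4, x[9] = 5, x[10] = 8, x[11] = 0, x[12] = 10, x[13] = 6, x[14] = 11, x[15] = 9, x[16] = 3, x[17] = 2.
The sequence repeats with period 16.
So x[122] = x[1 + ((122-1) mod 16)] = x[10] = 8.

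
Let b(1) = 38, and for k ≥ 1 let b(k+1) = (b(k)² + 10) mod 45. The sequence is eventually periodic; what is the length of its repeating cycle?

3

b(1) = 38,  b(2) = 14,  b(3) = 26,  b(4) = 11,  b(5) = 41,  b(6) = 26.
Since b(6) = b(3) = 26, the sequence is eventually periodic: after a pre-period of length 2 it cycles with period 3.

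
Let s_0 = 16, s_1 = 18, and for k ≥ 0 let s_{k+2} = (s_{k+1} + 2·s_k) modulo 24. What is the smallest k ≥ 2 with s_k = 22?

Computing terms: s_0 = 16, s_1 = 18, s_2 = 2, s_3 = 14, s_4 = 18, s_5 = 22, s_6 = 10, s_7 = 6, s_8 = 2, s_9 = 14.
Since (s_8, s_9) = (s_2, s_3) = (2, 14) (two consecutive terms determine the rest), the sequence is eventually periodic: after a pre-period of length 2 it cycles with period 6.
The value 22 first appears (with k ≥ 2) at s_5.

5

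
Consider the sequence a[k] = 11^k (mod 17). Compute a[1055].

14

a[1] = 11,  a[2] = 2,  a[3] = 5,  a[4] = 4,  a[5] = 10,  a[6] = 8,  a[7] = 3,  a[8] = 16,  a[9] = 6,  a[10] = 15,  a[11] = 12,  a[12] = 13,  a[13] = 7,  a[14] = 9,  a[15] = 14,  a[16] = 1,  a[17] = 11.
Since a[17] = a[1] = 11, the sequence is periodic with period 16.
So a[1055] = a[1 + ((1055-1) mod 16)] = a[15] = 14.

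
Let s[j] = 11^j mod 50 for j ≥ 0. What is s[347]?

We have s[0] = 1; s[1] = 11; s[2] = 21; s[3] = 31; s[4] = 41; s[5] = 1.
The sequence repeats with period 5.
So s[347] = s[0 + ((347-0) mod 5)] = s[2] = 21.

21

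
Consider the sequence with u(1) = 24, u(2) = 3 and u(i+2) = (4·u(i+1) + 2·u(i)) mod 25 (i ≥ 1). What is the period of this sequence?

Computing terms: u(1) = 24,  u(2) = 3,  u(3) = 10,  u(4) = 21,  u(5) = 4,  u(6) = 8,  u(7) = 15,  u(8) = 1,  u(9) = 9,  u(10) = 13,  u(11) = 20,  u(12) = 6,  u(13) = 14,  u(14) = 18,  u(15) = 0,  u(16) = 11,  u(17) = 19,  u(18) = 23,  u(19) = 5,  u(20) = 16,  u(21) = 24,  u(22) = 3.
The sequence repeats with period 20.

20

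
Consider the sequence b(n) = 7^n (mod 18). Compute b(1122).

b(1) = 7,  b(2) = 13,  b(3) = 1,  b(4) = 7.
The sequence repeats with period 3.
(1122 - 1) mod 3 = 2, so b(1122) = b(3) = 1.

1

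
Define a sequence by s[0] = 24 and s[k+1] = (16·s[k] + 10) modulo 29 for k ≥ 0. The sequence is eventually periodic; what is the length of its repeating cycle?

s[0] = 24, s[1] = 17, s[2] = 21, s[3] = 27, s[4] = 7, s[5] = 6, s[6] = 19, s[7] = 24.
The sequence repeats with period 7.

7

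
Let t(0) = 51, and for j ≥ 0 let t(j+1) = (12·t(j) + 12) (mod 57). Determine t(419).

27

Computing terms: t(0) = 51; t(1) = 54; t(2) = 33; t(3) = 9; t(4) = 6; t(5) = 27; t(6) = 51.
Since t(6) = t(0) = 51, the sequence is periodic with period 6.
So t(419) = t(0 + ((419-0) mod 6)) = t(5) = 27.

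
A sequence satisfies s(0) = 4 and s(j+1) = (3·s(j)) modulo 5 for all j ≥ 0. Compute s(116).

Listing terms: s(0) = 4,  s(1) = 2,  s(2) = 1,  s(3) = 3,  s(4) = 4.
Since s(4) = s(0) = 4, the sequence is periodic with period 4.
(116 - 0) mod 4 = 0, so s(116) = s(0) = 4.

4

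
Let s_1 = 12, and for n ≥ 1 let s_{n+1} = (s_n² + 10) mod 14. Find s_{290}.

0

s_1 = 12; s_2 = 0; s_3 = 10; s_4 = 12.
Since s_4 = s_1 = 12, the sequence is periodic with period 3.
(290 - 1) mod 3 = 1, so s_{290} = s_2 = 0.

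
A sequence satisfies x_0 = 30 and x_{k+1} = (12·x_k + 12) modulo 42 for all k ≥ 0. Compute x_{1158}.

30

x_0 = 30, x_1 = 36, x_2 = 24, x_3 = 6, x_4 = 0, x_5 = 12, x_6 = 30.
Since x_6 = x_0 = 30, the sequence is periodic with period 6.
So x_{1158} = x_{0 + ((1158-0) mod 6)} = x_0 = 30.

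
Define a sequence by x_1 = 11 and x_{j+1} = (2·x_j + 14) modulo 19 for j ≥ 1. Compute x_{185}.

6

Listing terms: x_1 = 11, x_2 = 17, x_3 = 10, x_4 = 15, x_5 = 6, x_6 = 7, x_7 = 9, x_8 = 13, x_9 = 2, x_{10} = 18, x_{11} = 12, x_{12} = 0, x_{13} = 14, x_{14} = 4, x_{15} = 3, x_{16} = 1, x_{17} = 16, x_{18} = 8, x_{19} = 11.
Since x_{19} = x_1 = 11, the sequence is periodic with period 18.
So x_{185} = x_{1 + ((185-1) mod 18)} = x_5 = 6.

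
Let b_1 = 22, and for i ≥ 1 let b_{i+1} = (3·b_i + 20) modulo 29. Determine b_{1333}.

Computing terms: b_1 = 22, b_2 = 28, b_3 = 17, b_4 = 13, b_5 = 1, b_6 = 23, b_7 = 2, b_8 = 26, b_9 = 11, b_{10} = 24, b_{11} = 5, b_{12} = 6, b_{13} = 9, b_{14} = 18, b_{15} = 16, b_{16} = 10, b_{17} = 21, b_{18} = 25, b_{19} = 8, b_{20} = 15, b_{21} = 7, b_{22} = 12, b_{23} = 27, b_{24} = 14, b_{25} = 4, b_{26} = 3, b_{27} = 0, b_{28} = 20, b_{29} = 22.
The sequence repeats with period 28.
(1333 - 1) mod 28 = 16, so b_{1333} = b_{17} = 21.

21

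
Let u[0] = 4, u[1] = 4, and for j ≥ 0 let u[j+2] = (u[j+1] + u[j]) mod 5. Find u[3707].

4

We have u[0] = 4,  u[1] = 4,  u[2] = 3,  u[3] = 2,  u[4] = 0,  u[5] = 2,  u[6] = 2,  u[7] = 4,  u[8] = 1,  u[9] = 0,  u[10] = 1,  u[11] = 1,  u[12] = 2,  u[13] = 3,  u[14] = 0,  u[15] = 3,  u[16] = 3,  u[17] = 1,  u[18] = 4,  u[19] = 0,  u[20] = 4,  u[21] = 4.
Since (u[20], u[21]) = (u[0], u[1]) = (4, 4) (two consecutive terms determine the rest), the sequence is periodic with period 20.
(3707 - 0) mod 20 = 7, so u[3707] = u[7] = 4.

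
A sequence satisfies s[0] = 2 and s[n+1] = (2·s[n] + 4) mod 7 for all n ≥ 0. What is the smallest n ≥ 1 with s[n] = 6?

Computing terms: s[0] = 2,  s[1] = 1,  s[2] = 6,  s[3] = 2.
The sequence repeats with period 3.
The value 6 first appears (with n ≥ 1) at s[2].

2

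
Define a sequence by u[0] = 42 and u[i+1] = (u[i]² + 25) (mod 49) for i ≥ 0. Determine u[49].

Computing terms: u[0] = 42; u[1] = 25; u[2] = 13; u[3] = 47; u[4] = 29; u[5] = 33; u[6] = 36; u[7] = 47.
Since u[7] = u[3] = 47, the sequence is eventually periodic: after a pre-period of length 3 it cycles with period 4.
For i ≥ 3, u[i] depends only on (i - 3) mod 4. (49 - 3) mod 4 = 2, so u[49] = u[5] = 33.

33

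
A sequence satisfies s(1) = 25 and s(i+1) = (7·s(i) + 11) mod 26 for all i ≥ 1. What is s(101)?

23

s(1) = 25, s(2) = 4, s(3) = 13, s(4) = 24, s(5) = 23, s(6) = 16, s(7) = 19, s(8) = 14, s(9) = 5, s(10) = 20, s(11) = 21, s(12) = 2, s(13) = 25.
The sequence repeats with period 12.
So s(101) = s(1 + ((101-1) mod 12)) = s(5) = 23.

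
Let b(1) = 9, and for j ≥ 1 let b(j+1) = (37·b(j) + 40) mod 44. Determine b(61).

We have b(1) = 9; b(2) = 21; b(3) = 25; b(4) = 41; b(5) = 17; b(6) = 9.
The sequence repeats with period 5.
(61 - 1) mod 5 = 0, so b(61) = b(1) = 9.

9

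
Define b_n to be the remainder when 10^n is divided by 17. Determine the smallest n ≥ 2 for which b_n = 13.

Computing terms: b_1 = 10, b_2 = 15, b_3 = 14, b_4 = 4, b_5 = 6, b_6 = 9, b_7 = 5, b_8 = 16, b_9 = 7, b_{10} = 2, b_{11} = 3, b_{12} = 13, b_{13} = 11, b_{14} = 8, b_{15} = 12, b_{16} = 1, b_{17} = 10.
Since b_{17} = b_1 = 10, the sequence is periodic with period 16.
The value 13 first appears (with n ≥ 2) at b_{12}.

12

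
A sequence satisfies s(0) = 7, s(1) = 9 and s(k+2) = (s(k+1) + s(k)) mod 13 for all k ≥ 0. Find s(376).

8

We have s(0) = 7, s(1) = 9, s(2) = 3, s(3) = 12, s(4) = 2, s(5) = 1, s(6) = 3, s(7) = 4, s(8) = 7, s(9) = 11, s(10) = 5, s(11) = 3, s(12) = 8, s(13) = 11, s(14) = 6, s(15) = 4, s(16) = 10, s(17) = 1, s(18) = 11, s(19) = 12, s(20) = 10, s(21) = 9, s(22) = 6, s(23) = 2, s(24) = 8, s(25) = 10, s(26) = 5, s(27) = 2, s(28) = 7, s(29) = 9.
Since (s(28), s(29)) = (s(0), s(1)) = (7, 9) (two consecutive terms determine the rest), the sequence is periodic with period 28.
So s(376) = s(0 + ((376-0) mod 28)) = s(12) = 8.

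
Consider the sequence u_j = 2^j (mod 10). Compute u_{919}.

We have u_0 = 1, u_1 = 2, u_2 = 4, u_3 = 8, u_4 = 6, u_5 = 2.
Since u_5 = u_1 = 2, the sequence is eventually periodic: after a pre-period of length 1 it cycles with period 4.
For j ≥ 1, u_j depends only on (j - 1) mod 4. (919 - 1) mod 4 = 2, so u_{919} = u_3 = 8.

8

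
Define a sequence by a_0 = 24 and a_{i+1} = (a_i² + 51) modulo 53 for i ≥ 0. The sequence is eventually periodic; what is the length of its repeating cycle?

6

Computing terms: a_0 = 24,  a_1 = 44,  a_2 = 26,  a_3 = 38,  a_4 = 11,  a_5 = 13,  a_6 = 8,  a_7 = 9,  a_8 = 26.
Since a_8 = a_2 = 26, the sequence is eventually periodic: after a pre-period of length 2 it cycles with period 6.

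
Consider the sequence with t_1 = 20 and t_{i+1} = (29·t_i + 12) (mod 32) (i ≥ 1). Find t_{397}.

We have t_1 = 20,  t_2 = 16,  t_3 = 28,  t_4 = 24,  t_5 = 4,  t_6 = 0,  t_7 = 12,  t_8 = 8,  t_9 = 20.
The sequence repeats with period 8.
So t_{397} = t_{1 + ((397-1) mod 8)} = t_5 = 4.

4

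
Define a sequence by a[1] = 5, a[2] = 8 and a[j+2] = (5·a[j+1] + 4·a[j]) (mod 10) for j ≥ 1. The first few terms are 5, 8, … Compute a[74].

a[1] = 5; a[2] = 8; a[3] = 0; a[4] = 2; a[5] = 0; a[6] = 8; a[7] = 0.
Since (a[6], a[7]) = (a[2], a[3]) = (8, 0) (two consecutive terms determine the rest), the sequence is eventually periodic: after a pre-period of length 1 it cycles with period 4.
For j ≥ 2, a[j] depends only on (j - 2) mod 4. (74 - 2) mod 4 = 0, so a[74] = a[2] = 8.

8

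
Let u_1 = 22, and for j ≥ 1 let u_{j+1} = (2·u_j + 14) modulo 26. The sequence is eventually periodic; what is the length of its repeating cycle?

12

u_1 = 22,  u_2 = 6,  u_3 = 0,  u_4 = 14,  u_5 = 16,  u_6 = 20,  u_7 = 2,  u_8 = 18,  u_9 = 24,  u_{10} = 10,  u_{11} = 8,  u_{12} = 4,  u_{13} = 22.
Since u_{13} = u_1 = 22, the sequence is periodic with period 12.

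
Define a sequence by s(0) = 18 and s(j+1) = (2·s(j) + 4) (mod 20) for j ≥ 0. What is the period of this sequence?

4

Listing terms: s(0) = 18; s(1) = 0; s(2) = 4; s(3) = 12; s(4) = 8; s(5) = 0.
Since s(5) = s(1) = 0, the sequence is eventually periodic: after a pre-period of length 1 it cycles with period 4.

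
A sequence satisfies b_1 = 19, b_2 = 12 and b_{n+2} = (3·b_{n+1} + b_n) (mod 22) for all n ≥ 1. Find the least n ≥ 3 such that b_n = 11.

b_1 = 19, b_2 = 12, b_3 = 11, b_4 = 1, b_5 = 14, b_6 = 21, b_7 = 11, b_8 = 10, b_9 = 19, b_{10} = 1, b_{11} = 0, b_{12} = 1, b_{13} = 3, b_{14} = 10, b_{15} = 11, b_{16} = 21, b_{17} = 8, b_{18} = 1, b_{19} = 11, b_{20} = 12, b_{21} = 3, b_{22} = 21, b_{23} = 0, b_{24} = 21, b_{25} = 19, b_{26} = 12.
Since (b_{25}, b_{26}) = (b_1, b_2) = (19, 12) (two consecutive terms determine the rest), the sequence is periodic with period 24.
The value 11 first appears (with n ≥ 3) at b_3.

3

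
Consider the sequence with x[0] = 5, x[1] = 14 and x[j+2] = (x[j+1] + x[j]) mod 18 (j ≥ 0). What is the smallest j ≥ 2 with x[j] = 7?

18

We have x[0] = 5; x[1] = 14; x[2] = 1; x[3] = 15; x[4] = 16; x[5] = 13; x[6] = 11; x[7] = 6; x[8] = 17; x[9] = 5; x[10] = 4; x[11] = 9; x[12] = 13; x[13] = 4; x[14] = 17; x[15] = 3; x[16] = 2; x[17] = 5; x[18] = 7; x[19] = 12; x[20] = 1; x[21] = 13; x[22] = 14; x[23] = 9; x[24] = 5; x[25] = 14.
Since (x[24], x[25]) = (x[0], x[1]) = (5, 14) (two consecutive terms determine the rest), the sequence is periodic with period 24.
The value 7 first appears (with j ≥ 2) at x[18].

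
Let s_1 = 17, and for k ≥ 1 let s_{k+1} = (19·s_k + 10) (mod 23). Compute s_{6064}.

s_1 = 17, s_2 = 11, s_3 = 12, s_4 = 8, s_5 = 1, s_6 = 6, s_7 = 9, s_8 = 20, s_9 = 22, s_{10} = 14, s_{11} = 0, s_{12} = 10, s_{13} = 16, s_{14} = 15, s_{15} = 19, s_{16} = 3, s_{17} = 21, s_{18} = 18, s_{19} = 7, s_{20} = 5, s_{21} = 13, s_{22} = 4, s_{23} = 17.
Since s_{23} = s_1 = 17, the sequence is periodic with period 22.
So s_{6064} = s_{1 + ((6064-1) mod 22)} = s_{14} = 15.

15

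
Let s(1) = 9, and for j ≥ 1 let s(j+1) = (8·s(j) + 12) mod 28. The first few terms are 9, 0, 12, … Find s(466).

We have s(1) = 9; s(2) = 0; s(3) = 12; s(4) = 24; s(5) = 8; s(6) = 20; s(7) = 4; s(8) = 16; s(9) = 0.
Since s(9) = s(2) = 0, the sequence is eventually periodic: after a pre-period of length 1 it cycles with period 7.
For j ≥ 2, s(j) depends only on (j - 2) mod 7. (466 - 2) mod 7 = 2, so s(466) = s(4) = 24.

24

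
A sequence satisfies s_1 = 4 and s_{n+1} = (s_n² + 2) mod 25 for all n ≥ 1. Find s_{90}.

18

Listing terms: s_1 = 4,  s_2 = 18,  s_3 = 1,  s_4 = 3,  s_5 = 11,  s_6 = 23,  s_7 = 6,  s_8 = 13,  s_9 = 21,  s_{10} = 18.
Since s_{10} = s_2 = 18, the sequence is eventually periodic: after a pre-period of length 1 it cycles with period 8.
For n ≥ 2, s_n depends only on (n - 2) mod 8. (90 - 2) mod 8 = 0, so s_{90} = s_2 = 18.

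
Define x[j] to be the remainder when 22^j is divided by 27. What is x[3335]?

7

Listing terms: x[0] = 1; x[1] = 22; x[2] = 25; x[3] = 10; x[4] = 4; x[5] = 7; x[6] = 19; x[7] = 13; x[8] = 16; x[9] = 1.
Since x[9] = x[0] = 1, the sequence is periodic with period 9.
So x[3335] = x[0 + ((3335-0) mod 9)] = x[5] = 7.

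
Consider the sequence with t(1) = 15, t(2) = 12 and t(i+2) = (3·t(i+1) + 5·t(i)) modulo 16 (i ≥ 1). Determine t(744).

3

t(1) = 15; t(2) = 12; t(3) = 15; t(4) = 9; t(5) = 6; t(6) = 15; t(7) = 11; t(8) = 12; t(9) = 11; t(10) = 13; t(11) = 14; t(12) = 11; t(13) = 7; t(14) = 12; t(15) = 7; t(16) = 1; t(17) = 6; t(18) = 7; t(19) = 3; t(20) = 12; t(21) = 3; t(22) = 5; t(23) = 14; t(24) = 3; t(25) = 15; t(26) = 12.
Since (t(25), t(26)) = (t(1), t(2)) = (15, 12) (two consecutive terms determine the rest), the sequence is periodic with period 24.
So t(744) = t(1 + ((744-1) mod 24)) = t(24) = 3.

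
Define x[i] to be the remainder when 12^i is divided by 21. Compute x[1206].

We have x[0] = 1,  x[1] = 12,  x[2] = 18,  x[3] = 6,  x[4] = 9,  x[5] = 3,  x[6] = 15,  x[7] = 12.
Since x[7] = x[1] = 12, the sequence is eventually periodic: after a pre-period of length 1 it cycles with period 6.
For i ≥ 1, x[i] depends only on (i - 1) mod 6. (1206 - 1) mod 6 = 5, so x[1206] = x[6] = 15.

15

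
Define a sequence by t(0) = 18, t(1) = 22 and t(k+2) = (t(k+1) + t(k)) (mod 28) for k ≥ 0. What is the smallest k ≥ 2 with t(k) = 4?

20

We have t(0) = 18; t(1) = 22; t(2) = 12; t(3) = 6; t(4) = 18; t(5) = 24; t(6) = 14; t(7) = 10; t(8) = 24; t(9) = 6; t(10) = 2; t(11) = 8; t(12) = 10; t(13) = 18; t(14) = 0; t(15) = 18; t(16) = 18; t(17) = 8; t(18) = 26; t(19) = 6; t(20) = 4; t(21) = 10; t(22) = 14; t(23) = 24; t(24) = 10; t(25) = 6; t(26) = 16; t(27) = 22; t(28) = 10; t(29) = 4; t(30) = 14; t(31) = 18; t(32) = 4; t(33) = 22; t(34) = 26; t(35) = 20; t(36) = 18; t(37) = 10; t(38) = 0; t(39) = 10; t(40) = 10; t(41) = 20; t(42) = 2; t(43) = 22; t(44) = 24; t(45) = 18; t(46) = 14; t(47) = 4; t(48) = 18; t(49) = 22.
Since (t(48), t(49)) = (t(0), t(1)) = (18, 22) (two consecutive terms determine the rest), the sequence is periodic with period 48.
The value 4 first appears (with k ≥ 2) at t(20).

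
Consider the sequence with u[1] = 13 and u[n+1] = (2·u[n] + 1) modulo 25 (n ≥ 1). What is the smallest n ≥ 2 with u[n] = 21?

u[1] = 13,  u[2] = 2,  u[3] = 5,  u[4] = 11,  u[5] = 23,  u[6] = 22,  u[7] = 20,  u[8] = 16,  u[9] = 8,  u[10] = 17,  u[11] = 10,  u[12] = 21,  u[13] = 18,  u[14] = 12,  u[15] = 0,  u[16] = 1,  u[17] = 3,  u[18] = 7,  u[19] = 15,  u[20] = 6,  u[21] = 13.
The sequence repeats with period 20.
The value 21 first appears (with n ≥ 2) at u[12].

12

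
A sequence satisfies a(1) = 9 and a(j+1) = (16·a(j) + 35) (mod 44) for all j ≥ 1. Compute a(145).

19

Listing terms: a(1) = 9,  a(2) = 3,  a(3) = 39,  a(4) = 43,  a(5) = 19,  a(6) = 31,  a(7) = 3.
Since a(7) = a(2) = 3, the sequence is eventually periodic: after a pre-period of length 1 it cycles with period 5.
For j ≥ 2, a(j) depends only on (j - 2) mod 5. (145 - 2) mod 5 = 3, so a(145) = a(5) = 19.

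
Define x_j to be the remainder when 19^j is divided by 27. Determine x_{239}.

Computing terms: x_0 = 1,  x_1 = 19,  x_2 = 10,  x_3 = 1.
Since x_3 = x_0 = 1, the sequence is periodic with period 3.
So x_{239} = x_{0 + ((239-0) mod 3)} = x_2 = 10.

10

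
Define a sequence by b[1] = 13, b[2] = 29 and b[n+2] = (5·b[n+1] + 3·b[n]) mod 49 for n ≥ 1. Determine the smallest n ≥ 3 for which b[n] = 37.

3

Computing terms: b[1] = 13; b[2] = 29; b[3] = 37; b[4] = 27; b[5] = 1; b[6] = 37; b[7] = 41; b[8] = 22; b[9] = 37; b[10] = 6; b[11] = 43; b[12] = 37; b[13] = 20; b[14] = 15; b[15] = 37; b[16] = 34; b[17] = 36; b[18] = 37; b[19] = 48; b[20] = 8; b[21] = 37; b[22] = 13; b[23] = 29.
The sequence repeats with period 21.
The value 37 first appears (with n ≥ 3) at b[3].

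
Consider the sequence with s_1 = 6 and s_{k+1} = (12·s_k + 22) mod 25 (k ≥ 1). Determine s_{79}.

5

Listing terms: s_1 = 6,  s_2 = 19,  s_3 = 0,  s_4 = 22,  s_5 = 11,  s_6 = 4,  s_7 = 20,  s_8 = 12,  s_9 = 16,  s_{10} = 14,  s_{11} = 15,  s_{12} = 2,  s_{13} = 21,  s_{14} = 24,  s_{15} = 10,  s_{16} = 17,  s_{17} = 1,  s_{18} = 9,  s_{19} = 5,  s_{20} = 7,  s_{21} = 6.
Since s_{21} = s_1 = 6, the sequence is periodic with period 20.
(79 - 1) mod 20 = 18, so s_{79} = s_{19} = 5.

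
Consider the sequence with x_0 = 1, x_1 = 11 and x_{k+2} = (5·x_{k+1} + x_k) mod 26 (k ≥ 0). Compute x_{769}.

11

We have x_0 = 1; x_1 = 11; x_2 = 4; x_3 = 5; x_4 = 3; x_5 = 20; x_6 = 25; x_7 = 15; x_8 = 22; x_9 = 21; x_{10} = 23; x_{11} = 6; x_{12} = 1; x_{13} = 11.
The sequence repeats with period 12.
(769 - 0) mod 12 = 1, so x_{769} = x_1 = 11.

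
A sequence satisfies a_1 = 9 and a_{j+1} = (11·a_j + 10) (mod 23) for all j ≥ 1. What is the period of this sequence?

22

Listing terms: a_1 = 9, a_2 = 17, a_3 = 13, a_4 = 15, a_5 = 14, a_6 = 3, a_7 = 20, a_8 = 0, a_9 = 10, a_{10} = 5, a_{11} = 19, a_{12} = 12, a_{13} = 4, a_{14} = 8, a_{15} = 6, a_{16} = 7, a_{17} = 18, a_{18} = 1, a_{19} = 21, a_{20} = 11, a_{21} = 16, a_{22} = 2, a_{23} = 9.
The sequence repeats with period 22.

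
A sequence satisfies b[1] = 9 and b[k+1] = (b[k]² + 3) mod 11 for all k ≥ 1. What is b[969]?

8

b[1] = 9, b[2] = 7, b[3] = 8, b[4] = 1, b[5] = 4, b[6] = 8.
Since b[6] = b[3] = 8, the sequence is eventually periodic: after a pre-period of length 2 it cycles with period 3.
For k ≥ 3, b[k] depends only on (k - 3) mod 3. (969 - 3) mod 3 = 0, so b[969] = b[3] = 8.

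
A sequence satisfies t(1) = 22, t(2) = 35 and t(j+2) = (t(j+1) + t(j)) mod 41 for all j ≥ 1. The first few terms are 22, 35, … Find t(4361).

We have t(1) = 22, t(2) = 35, t(3) = 16, t(4) = 10, t(5) = 26, t(6) = 36, t(7) = 21, t(8) = 16, t(9) = 37, t(10) = 12, t(11) = 8, t(12) = 20, t(13) = 28, t(14) = 7, t(15) = 35, t(16) = 1, t(17) = 36, t(18) = 37, t(19) = 32, t(20) = 28, t(21) = 19, t(22) = 6, t(23) = 25, t(24) = 31, t(25) = 15, t(26) = 5, t(27) = 20, t(28) = 25, t(29) = 4, t(30) = 29, t(31) = 33, t(32) = 21, t(33) = 13, t(34) = 34, t(35) = 6, t(36) = 40, t(37) = 5, t(38) = 4, t(39) = 9, t(40) = 13, t(41) = 22, t(42) = 35.
Since (t(41), t(42)) = (t(1), t(2)) = (22, 35) (two consecutive terms determine the rest), the sequence is periodic with period 40.
(4361 - 1) mod 40 = 0, so t(4361) = t(1) = 22.

22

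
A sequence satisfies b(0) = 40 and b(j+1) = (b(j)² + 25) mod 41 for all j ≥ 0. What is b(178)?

25

Computing terms: b(0) = 40,  b(1) = 26,  b(2) = 4,  b(3) = 0,  b(4) = 25,  b(5) = 35,  b(6) = 20,  b(7) = 15,  b(8) = 4.
Since b(8) = b(2) = 4, the sequence is eventually periodic: after a pre-period of length 2 it cycles with period 6.
For j ≥ 2, b(j) depends only on (j - 2) mod 6. (178 - 2) mod 6 = 2, so b(178) = b(4) = 25.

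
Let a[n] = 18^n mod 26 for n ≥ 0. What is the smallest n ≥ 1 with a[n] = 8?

a[0] = 1, a[1] = 18, a[2] = 12, a[3] = 8, a[4] = 14, a[5] = 18.
Since a[5] = a[1] = 18, the sequence is eventually periodic: after a pre-period of length 1 it cycles with period 4.
The value 8 first appears (with n ≥ 1) at a[3].

3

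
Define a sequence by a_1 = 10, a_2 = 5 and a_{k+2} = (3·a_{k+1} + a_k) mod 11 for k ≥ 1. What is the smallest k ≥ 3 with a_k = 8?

7

Listing terms: a_1 = 10, a_2 = 5, a_3 = 3, a_4 = 3, a_5 = 1, a_6 = 6, a_7 = 8, a_8 = 8, a_9 = 10, a_{10} = 5.
The sequence repeats with period 8.
The value 8 first appears (with k ≥ 3) at a_7.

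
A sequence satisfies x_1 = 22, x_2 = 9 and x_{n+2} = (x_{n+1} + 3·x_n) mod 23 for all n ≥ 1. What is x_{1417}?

6

Computing terms: x_1 = 22,  x_2 = 9,  x_3 = 6,  x_4 = 10,  x_5 = 5,  x_6 = 12,  x_7 = 4,  x_8 = 17,  x_9 = 6,  x_{10} = 11,  x_{11} = 6,  x_{12} = 16,  x_{13} = 11,  x_{14} = 13,  x_{15} = 0,  x_{16} = 16,  x_{17} = 16,  x_{18} = 18,  x_{19} = 20,  x_{20} = 5,  x_{21} = 19,  x_{22} = 11,  x_{23} = 22,  x_{24} = 9.
The sequence repeats with period 22.
So x_{1417} = x_{1 + ((1417-1) mod 22)} = x_9 = 6.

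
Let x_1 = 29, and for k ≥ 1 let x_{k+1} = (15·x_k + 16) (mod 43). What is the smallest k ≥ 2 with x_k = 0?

We have x_1 = 29, x_2 = 21, x_3 = 30, x_4 = 36, x_5 = 40, x_6 = 14, x_7 = 11, x_8 = 9, x_9 = 22, x_{10} = 2, x_{11} = 3, x_{12} = 18, x_{13} = 28, x_{14} = 6, x_{15} = 20, x_{16} = 15, x_{17} = 26, x_{18} = 19, x_{19} = 0, x_{20} = 16, x_{21} = 41, x_{22} = 29.
The sequence repeats with period 21.
The value 0 first appears (with k ≥ 2) at x_{19}.

19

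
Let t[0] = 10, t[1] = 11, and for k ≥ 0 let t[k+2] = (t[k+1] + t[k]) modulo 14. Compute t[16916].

Listing terms: t[0] = 10, t[1] = 11, t[2] = 7, t[3] = 4, t[4] = 11, t[5] = 1, t[6] = 12, t[7] = 13, t[8] = 11, t[9] = 10, t[10] = 7, t[11] = 3, t[12] = 10, t[13] = 13, t[14] = 9, t[15] = 8, t[16] = 3, t[17] = 11, t[18] = 0, t[19] = 11, t[20] = 11, t[21] = 8, t[22] = 5, t[23] = 13, t[24] = 4, t[25] = 3, t[26] = 7, t[27] = 10, t[28] = 3, t[29] = 13, t[30] = 2, t[31] = 1, t[32] = 3, t[33] = 4, t[34] = 7, t[35] = 11, t[36] = 4, t[37] = 1, t[38] = 5, t[39] = 6, t[40] = 11, t[41] = 3, t[42] = 0, t[43] = 3, t[44] = 3, t[45] = 6, t[46] = 9, t[47] = 1, t[48] = 10, t[49] = 11.
Since (t[48], t[49]) = (t[0], t[1]) = (10, 11) (two consecutive terms determine the rest), the sequence is periodic with period 48.
So t[16916] = t[0 + ((16916-0) mod 48)] = t[20] = 11.

11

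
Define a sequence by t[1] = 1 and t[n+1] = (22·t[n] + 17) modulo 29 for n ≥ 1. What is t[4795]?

3

We have t[1] = 1, t[2] = 10, t[3] = 5, t[4] = 11, t[5] = 27, t[6] = 2, t[7] = 3, t[8] = 25, t[9] = 16, t[10] = 21, t[11] = 15, t[12] = 28, t[13] = 24, t[14] = 23, t[15] = 1.
Since t[15] = t[1] = 1, the sequence is periodic with period 14.
(4795 - 1) mod 14 = 6, so t[4795] = t[7] = 3.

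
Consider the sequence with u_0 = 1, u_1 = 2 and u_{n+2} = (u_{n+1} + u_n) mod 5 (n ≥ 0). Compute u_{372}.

2

u_0 = 1, u_1 = 2, u_2 = 3, u_3 = 0, u_4 = 3, u_5 = 3, u_6 = 1, u_7 = 4, u_8 = 0, u_9 = 4, u_{10} = 4, u_{11} = 3, u_{12} = 2, u_{13} = 0, u_{14} = 2, u_{15} = 2, u_{16} = 4, u_{17} = 1, u_{18} = 0, u_{19} = 1, u_{20} = 1, u_{21} = 2.
Since (u_{20}, u_{21}) = (u_0, u_1) = (1, 2) (two consecutive terms determine the rest), the sequence is periodic with period 20.
(372 - 0) mod 20 = 12, so u_{372} = u_{12} = 2.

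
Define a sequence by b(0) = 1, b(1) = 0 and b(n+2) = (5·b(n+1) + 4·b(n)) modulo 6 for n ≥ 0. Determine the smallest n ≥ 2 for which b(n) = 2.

3

We have b(0) = 1, b(1) = 0, b(2) = 4, b(3) = 2, b(4) = 2, b(5) = 0, b(6) = 2, b(7) = 4, b(8) = 4, b(9) = 0, b(10) = 4.
Since (b(9), b(10)) = (b(1), b(2)) = (0, 4) (two consecutive terms determine the rest), the sequence is eventually periodic: after a pre-period of length 1 it cycles with period 8.
The value 2 first appears (with n ≥ 2) at b(3).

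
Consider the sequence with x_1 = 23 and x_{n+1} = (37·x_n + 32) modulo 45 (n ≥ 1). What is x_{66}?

Listing terms: x_1 = 23, x_2 = 28, x_3 = 33, x_4 = 38, x_5 = 43, x_6 = 3, x_7 = 8, x_8 = 13, x_9 = 18, x_{10} = 23.
The sequence repeats with period 9.
(66 - 1) mod 9 = 2, so x_{66} = x_3 = 33.

33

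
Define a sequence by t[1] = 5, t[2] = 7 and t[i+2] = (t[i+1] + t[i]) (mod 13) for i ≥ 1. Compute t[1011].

Computing terms: t[1] = 5, t[2] = 7, t[3] = 12, t[4] = 6, t[5] = 5, t[6] = 11, t[7] = 3, t[8] = 1, t[9] = 4, t[10] = 5, t[11] = 9, t[12] = 1, t[13] = 10, t[14] = 11, t[15] = 8, t[16] = 6, t[17] = 1, t[18] = 7, t[19] = 8, t[20] = 2, t[21] = 10, t[22] = 12, t[23] = 9, t[24] = 8, t[25] = 4, t[26] = 12, t[27] = 3, t[28] = 2, t[29] = 5, t[30] = 7.
Since (t[29], t[30]) = (t[1], t[2]) = (5, 7) (two consecutive terms determine the rest), the sequence is periodic with period 28.
(1011 - 1) mod 28 = 2, so t[1011] = t[3] = 12.

12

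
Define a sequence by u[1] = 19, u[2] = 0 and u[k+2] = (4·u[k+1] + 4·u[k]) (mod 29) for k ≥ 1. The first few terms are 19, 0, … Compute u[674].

u[1] = 19,  u[2] = 0,  u[3] = 18,  u[4] = 14,  u[5] = 12,  u[6] = 17,  u[7] = 0,  u[8] = 10,  u[9] = 11,  u[10] = 26,  u[11] = 3,  u[12] = 0,  u[13] = 12,  u[14] = 19,  u[15] = 8,  u[16] = 21,  u[17] = 0,  u[18] = 26,  u[19] = 17,  u[20] = 27,  u[21] = 2,  u[22] = 0,  u[23] = 8,  u[24] = 3,  u[25] = 15,  u[26] = 14,  u[27] = 0,  u[28] = 27,  u[29] = 21,  u[30] = 18,  u[31] = 11,  u[32] = 0,  u[33] = 15,  u[34] = 2,  u[35] = 10,  u[36] = 19,  u[37] = 0.
Since (u[36], u[37]) = (u[1], u[2]) = (19, 0) (two consecutive terms determine the rest), the sequence is periodic with period 35.
So u[674] = u[1 + ((674-1) mod 35)] = u[9] = 11.

11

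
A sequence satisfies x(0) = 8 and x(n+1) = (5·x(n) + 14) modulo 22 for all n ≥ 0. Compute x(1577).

20

Computing terms: x(0) = 8; x(1) = 10; x(2) = 20; x(3) = 4; x(4) = 12; x(5) = 8.
The sequence repeats with period 5.
So x(1577) = x(0 + ((1577-0) mod 5)) = x(2) = 20.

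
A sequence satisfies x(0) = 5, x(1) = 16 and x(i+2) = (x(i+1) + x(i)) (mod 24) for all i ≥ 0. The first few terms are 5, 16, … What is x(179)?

19

We have x(0) = 5,  x(1) = 16,  x(2) = 21,  x(3) = 13,  x(4) = 10,  x(5) = 23,  x(6) = 9,  x(7) = 8,  x(8) = 17,  x(9) = 1,  x(10) = 18,  x(11) = 19,  x(12) = 13,  x(13) = 8,  x(14) = 21,  x(15) = 5,  x(16) = 2,  x(17) = 7,  x(18) = 9,  x(19) = 16,  x(20) = 1,  x(21) = 17,  x(22) = 18,  x(23) = 11,  x(24) = 5,  x(25) = 16.
The sequence repeats with period 24.
So x(179) = x(0 + ((179-0) mod 24)) = x(11) = 19.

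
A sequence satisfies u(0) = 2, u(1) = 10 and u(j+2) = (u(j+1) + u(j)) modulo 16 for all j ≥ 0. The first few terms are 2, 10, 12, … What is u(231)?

We have u(0) = 2; u(1) = 10; u(2) = 12; u(3) = 6; u(4) = 2; u(5) = 8; u(6) = 10; u(7) = 2; u(8) = 12; u(9) = 14; u(10) = 10; u(11) = 8; u(12) = 2; u(13) = 10.
The sequence repeats with period 12.
So u(231) = u(0 + ((231-0) mod 12)) = u(3) = 6.

6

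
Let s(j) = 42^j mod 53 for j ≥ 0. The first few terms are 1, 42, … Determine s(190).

We have s(0) = 1; s(1) = 42; s(2) = 15; s(3) = 47; s(4) = 13; s(5) = 16; s(6) = 36; s(7) = 28; s(8) = 10; s(9) = 49; s(10) = 44; s(11) = 46; s(12) = 24; s(13) = 1.
Since s(13) = s(0) = 1, the sequence is periodic with period 13.
(190 - 0) mod 13 = 8, so s(190) = s(8) = 10.

10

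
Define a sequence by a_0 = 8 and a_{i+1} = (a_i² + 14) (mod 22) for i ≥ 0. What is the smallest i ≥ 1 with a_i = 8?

3

a_0 = 8; a_1 = 12; a_2 = 4; a_3 = 8.
The sequence repeats with period 3.
The value 8 next appears (with i ≥ 1) at a_3.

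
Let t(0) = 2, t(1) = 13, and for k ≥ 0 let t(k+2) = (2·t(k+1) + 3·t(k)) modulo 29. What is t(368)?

12

Computing terms: t(0) = 2, t(1) = 13, t(2) = 3, t(3) = 16, t(4) = 12, t(5) = 14, t(6) = 6, t(7) = 25, t(8) = 10, t(9) = 8, t(10) = 17, t(11) = 0, t(12) = 22, t(13) = 15, t(14) = 9, t(15) = 5, t(16) = 8, t(17) = 2, t(18) = 28, t(19) = 4, t(20) = 5, t(21) = 22, t(22) = 1, t(23) = 10, t(24) = 23, t(25) = 18, t(26) = 18, t(27) = 3, t(28) = 2, t(29) = 13.
The sequence repeats with period 28.
So t(368) = t(0 + ((368-0) mod 28)) = t(4) = 12.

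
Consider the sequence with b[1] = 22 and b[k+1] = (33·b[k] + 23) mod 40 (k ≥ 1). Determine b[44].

b[1] = 22,  b[2] = 29,  b[3] = 20,  b[4] = 3,  b[5] = 2,  b[6] = 9,  b[7] = 0,  b[8] = 23,  b[9] = 22.
Since b[9] = b[1] = 22, the sequence is periodic with period 8.
(44 - 1) mod 8 = 3, so b[44] = b[4] = 3.

3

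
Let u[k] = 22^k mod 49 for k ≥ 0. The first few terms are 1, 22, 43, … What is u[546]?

u[0] = 1; u[1] = 22; u[2] = 43; u[3] = 15; u[4] = 36; u[5] = 8; u[6] = 29; u[7] = 1.
The sequence repeats with period 7.
So u[546] = u[0 + ((546-0) mod 7)] = u[0] = 1.

1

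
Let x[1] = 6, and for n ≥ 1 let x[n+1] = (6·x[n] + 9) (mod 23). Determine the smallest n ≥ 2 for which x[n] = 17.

8

We have x[1] = 6,  x[2] = 22,  x[3] = 3,  x[4] = 4,  x[5] = 10,  x[6] = 0,  x[7] = 9,  x[8] = 17,  x[9] = 19,  x[10] = 8,  x[11] = 11,  x[12] = 6.
The sequence repeats with period 11.
The value 17 first appears (with n ≥ 2) at x[8].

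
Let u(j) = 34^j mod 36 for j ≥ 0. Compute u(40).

u(0) = 1,  u(1) = 34,  u(2) = 4,  u(3) = 28,  u(4) = 16,  u(5) = 4.
Since u(5) = u(2) = 4, the sequence is eventually periodic: after a pre-period of length 2 it cycles with period 3.
For j ≥ 2, u(j) depends only on (j - 2) mod 3. (40 - 2) mod 3 = 2, so u(40) = u(4) = 16.

16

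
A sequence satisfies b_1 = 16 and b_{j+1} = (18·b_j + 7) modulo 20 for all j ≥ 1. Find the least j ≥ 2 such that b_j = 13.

4

We have b_1 = 16, b_2 = 15, b_3 = 17, b_4 = 13, b_5 = 1, b_6 = 5, b_7 = 17.
Since b_7 = b_3 = 17, the sequence is eventually periodic: after a pre-period of length 2 it cycles with period 4.
The value 13 first appears (with j ≥ 2) at b_4.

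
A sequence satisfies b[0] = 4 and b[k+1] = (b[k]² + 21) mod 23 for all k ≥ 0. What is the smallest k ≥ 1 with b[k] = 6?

3

Computing terms: b[0] = 4, b[1] = 14, b[2] = 10, b[3] = 6, b[4] = 11, b[5] = 4.
Since b[5] = b[0] = 4, the sequence is periodic with period 5.
The value 6 first appears (with k ≥ 1) at b[3].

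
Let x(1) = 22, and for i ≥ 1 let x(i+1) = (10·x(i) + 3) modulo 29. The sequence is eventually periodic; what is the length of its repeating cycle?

28

We have x(1) = 22, x(2) = 20, x(3) = 0, x(4) = 3, x(5) = 4, x(6) = 14, x(7) = 27, x(8) = 12, x(9) = 7, x(10) = 15, x(11) = 8, x(12) = 25, x(13) = 21, x(14) = 10, x(15) = 16, x(16) = 18, x(17) = 9, x(18) = 6, x(19) = 5, x(20) = 24, x(21) = 11, x(22) = 26, x(23) = 2, x(24) = 23, x(25) = 1, x(26) = 13, x(27) = 17, x(28) = 28, x(29) = 22.
The sequence repeats with period 28.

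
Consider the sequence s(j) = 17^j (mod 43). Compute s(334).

We have s(1) = 17,  s(2) = 31,  s(3) = 11,  s(4) = 15,  s(5) = 40,  s(6) = 35,  s(7) = 36,  s(8) = 10,  s(9) = 41,  s(10) = 9,  s(11) = 24,  s(12) = 21,  s(13) = 13,  s(14) = 6,  s(15) = 16,  s(16) = 14,  s(17) = 23,  s(18) = 4,  s(19) = 25,  s(20) = 38,  s(21) = 1,  s(22) = 17.
The sequence repeats with period 21.
(334 - 1) mod 21 = 18, so s(334) = s(19) = 25.

25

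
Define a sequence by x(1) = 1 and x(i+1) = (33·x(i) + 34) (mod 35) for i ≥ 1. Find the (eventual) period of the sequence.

12

We have x(1) = 1,  x(2) = 32,  x(3) = 5,  x(4) = 24,  x(5) = 21,  x(6) = 27,  x(7) = 15,  x(8) = 4,  x(9) = 26,  x(10) = 17,  x(11) = 0,  x(12) = 34,  x(13) = 1.
Since x(13) = x(1) = 1, the sequence is periodic with period 12.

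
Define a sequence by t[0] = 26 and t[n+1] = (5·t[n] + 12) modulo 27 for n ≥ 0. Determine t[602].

t[0] = 26, t[1] = 7, t[2] = 20, t[3] = 4, t[4] = 5, t[5] = 10, t[6] = 8, t[7] = 25, t[8] = 2, t[9] = 22, t[10] = 14, t[11] = 1, t[12] = 17, t[13] = 16, t[14] = 11, t[15] = 13, t[16] = 23, t[17] = 19, t[18] = 26.
The sequence repeats with period 18.
(602 - 0) mod 18 = 8, so t[602] = t[8] = 2.

2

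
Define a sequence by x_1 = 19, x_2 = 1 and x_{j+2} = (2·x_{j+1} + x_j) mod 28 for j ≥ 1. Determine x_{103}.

5

Listing terms: x_1 = 19,  x_2 = 1,  x_3 = 21,  x_4 = 15,  x_5 = 23,  x_6 = 5,  x_7 = 5,  x_8 = 15,  x_9 = 7,  x_{10} = 1,  x_{11} = 9,  x_{12} = 19,  x_{13} = 19,  x_{14} = 1.
The sequence repeats with period 12.
So x_{103} = x_{1 + ((103-1) mod 12)} = x_7 = 5.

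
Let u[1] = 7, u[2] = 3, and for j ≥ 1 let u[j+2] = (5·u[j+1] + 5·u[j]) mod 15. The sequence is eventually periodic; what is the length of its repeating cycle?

3

u[1] = 7; u[2] = 3; u[3] = 5; u[4] = 10; u[5] = 0; u[6] = 5; u[7] = 10.
Since (u[6], u[7]) = (u[3], u[4]) = (5, 10) (two consecutive terms determine the rest), the sequence is eventually periodic: after a pre-period of length 2 it cycles with period 3.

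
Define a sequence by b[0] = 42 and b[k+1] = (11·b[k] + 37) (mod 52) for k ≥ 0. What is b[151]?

We have b[0] = 42,  b[1] = 31,  b[2] = 14,  b[3] = 35,  b[4] = 6,  b[5] = 51,  b[6] = 26,  b[7] = 11,  b[8] = 2,  b[9] = 7,  b[10] = 10,  b[11] = 43,  b[12] = 42.
The sequence repeats with period 12.
So b[151] = b[0 + ((151-0) mod 12)] = b[7] = 11.

11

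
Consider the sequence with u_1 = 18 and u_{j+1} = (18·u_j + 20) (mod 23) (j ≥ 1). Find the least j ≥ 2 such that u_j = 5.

Listing terms: u_1 = 18; u_2 = 22; u_3 = 2; u_4 = 10; u_5 = 16; u_6 = 9; u_7 = 21; u_8 = 7; u_9 = 8; u_{10} = 3; u_{11} = 5; u_{12} = 18.
Since u_{12} = u_1 = 18, the sequence is periodic with period 11.
The value 5 first appears (with j ≥ 2) at u_{11}.

11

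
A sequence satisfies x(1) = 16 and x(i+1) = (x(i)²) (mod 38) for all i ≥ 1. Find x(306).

Computing terms: x(1) = 16,  x(2) = 28,  x(3) = 24,  x(4) = 6,  x(5) = 36,  x(6) = 4,  x(7) = 16.
The sequence repeats with period 6.
(306 - 1) mod 6 = 5, so x(306) = x(6) = 4.

4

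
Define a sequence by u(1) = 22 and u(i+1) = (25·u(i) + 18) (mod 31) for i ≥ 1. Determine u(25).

u(1) = 22,  u(2) = 10,  u(3) = 20,  u(4) = 22.
Since u(4) = u(1) = 22, the sequence is periodic with period 3.
So u(25) = u(1 + ((25-1) mod 3)) = u(1) = 22.

22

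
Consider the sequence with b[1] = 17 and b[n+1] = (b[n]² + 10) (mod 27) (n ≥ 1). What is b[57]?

Listing terms: b[1] = 17; b[2] = 2; b[3] = 14; b[4] = 17.
The sequence repeats with period 3.
So b[57] = b[1 + ((57-1) mod 3)] = b[3] = 14.

14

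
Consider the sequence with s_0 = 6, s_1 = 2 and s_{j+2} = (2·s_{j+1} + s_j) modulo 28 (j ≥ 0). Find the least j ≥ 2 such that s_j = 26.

Computing terms: s_0 = 6, s_1 = 2, s_2 = 10, s_3 = 22, s_4 = 26, s_5 = 18, s_6 = 6, s_7 = 2.
The sequence repeats with period 6.
The value 26 first appears (with j ≥ 2) at s_4.

4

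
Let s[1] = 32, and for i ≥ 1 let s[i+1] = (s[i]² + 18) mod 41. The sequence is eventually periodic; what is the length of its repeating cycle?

7

Listing terms: s[1] = 32,  s[2] = 17,  s[3] = 20,  s[4] = 8,  s[5] = 0,  s[6] = 18,  s[7] = 14,  s[8] = 9,  s[9] = 17.
Since s[9] = s[2] = 17, the sequence is eventually periodic: after a pre-period of length 1 it cycles with period 7.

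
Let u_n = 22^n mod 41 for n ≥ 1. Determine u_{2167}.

Listing terms: u_1 = 22; u_2 = 33; u_3 = 29; u_4 = 23; u_5 = 14; u_6 = 21; u_7 = 11; u_8 = 37; u_9 = 35; u_{10} = 32; u_{11} = 7; u_{12} = 31; u_{13} = 26; u_{14} = 39; u_{15} = 38; u_{16} = 16; u_{17} = 24; u_{18} = 36; u_{19} = 13; u_{20} = 40; u_{21} = 19; u_{22} = 8; u_{23} = 12; u_{24} = 18; u_{25} = 27; u_{26} = 20; u_{27} = 30; u_{28} = 4; u_{29} = 6; u_{30} = 9; u_{31} = 34; u_{32} = 10; u_{33} = 15; u_{34} = 2; u_{35} = 3; u_{36} = 25; u_{37} = 17; u_{38} = 5; u_{39} = 28; u_{40} = 1; u_{41} = 22.
Since u_{41} = u_1 = 22, the sequence is periodic with period 40.
So u_{2167} = u_{1 + ((2167-1) mod 40)} = u_7 = 11.

11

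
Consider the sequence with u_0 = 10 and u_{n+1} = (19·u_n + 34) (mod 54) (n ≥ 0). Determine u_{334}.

44

We have u_0 = 10,  u_1 = 8,  u_2 = 24,  u_3 = 4,  u_4 = 2,  u_5 = 18,  u_6 = 52,  u_7 = 50,  u_8 = 12,  u_9 = 46,  u_{10} = 44,  u_{11} = 6,  u_{12} = 40,  u_{13} = 38,  u_{14} = 0,  u_{15} = 34,  u_{16} = 32,  u_{17} = 48,  u_{18} = 28,  u_{19} = 26,  u_{20} = 42,  u_{21} = 22,  u_{22} = 20,  u_{23} = 36,  u_{24} = 16,  u_{25} = 14,  u_{26} = 30,  u_{27} = 10.
Since u_{27} = u_0 = 10, the sequence is periodic with period 27.
So u_{334} = u_{0 + ((334-0) mod 27)} = u_{10} = 44.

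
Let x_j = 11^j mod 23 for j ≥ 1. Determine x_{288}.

6

Computing terms: x_1 = 11,  x_2 = 6,  x_3 = 20,  x_4 = 13,  x_5 = 5,  x_6 = 9,  x_7 = 7,  x_8 = 8,  x_9 = 19,  x_{10} = 2,  x_{11} = 22,  x_{12} = 12,  x_{13} = 17,  x_{14} = 3,  x_{15} = 10,  x_{16} = 18,  x_{17} = 14,  x_{18} = 16,  x_{19} = 15,  x_{20} = 4,  x_{21} = 21,  x_{22} = 1,  x_{23} = 11.
Since x_{23} = x_1 = 11, the sequence is periodic with period 22.
So x_{288} = x_{1 + ((288-1) mod 22)} = x_2 = 6.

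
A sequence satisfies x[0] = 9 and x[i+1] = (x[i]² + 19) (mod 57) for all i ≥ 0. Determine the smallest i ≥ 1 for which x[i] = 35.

5

Listing terms: x[0] = 9; x[1] = 43; x[2] = 44; x[3] = 17; x[4] = 23; x[5] = 35; x[6] = 47; x[7] = 5; x[8] = 44.
Since x[8] = x[2] = 44, the sequence is eventually periodic: after a pre-period of length 2 it cycles with period 6.
The value 35 first appears (with i ≥ 1) at x[5].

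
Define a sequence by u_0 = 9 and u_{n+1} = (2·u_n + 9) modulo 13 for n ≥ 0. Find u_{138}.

12

We have u_0 = 9,  u_1 = 1,  u_2 = 11,  u_3 = 5,  u_4 = 6,  u_5 = 8,  u_6 = 12,  u_7 = 7,  u_8 = 10,  u_9 = 3,  u_{10} = 2,  u_{11} = 0,  u_{12} = 9.
The sequence repeats with period 12.
(138 - 0) mod 12 = 6, so u_{138} = u_6 = 12.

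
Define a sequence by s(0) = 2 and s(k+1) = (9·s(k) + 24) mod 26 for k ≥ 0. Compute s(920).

Computing terms: s(0) = 2; s(1) = 16; s(2) = 12; s(3) = 2.
The sequence repeats with period 3.
(920 - 0) mod 3 = 2, so s(920) = s(2) = 12.

12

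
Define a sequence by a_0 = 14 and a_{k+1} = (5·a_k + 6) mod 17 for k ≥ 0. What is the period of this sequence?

a_0 = 14; a_1 = 8; a_2 = 12; a_3 = 15; a_4 = 13; a_5 = 3; a_6 = 4; a_7 = 9; a_8 = 0; a_9 = 6; a_{10} = 2; a_{11} = 16; a_{12} = 1; a_{13} = 11; a_{14} = 10; a_{15} = 5; a_{16} = 14.
Since a_{16} = a_0 = 14, the sequence is periodic with period 16.

16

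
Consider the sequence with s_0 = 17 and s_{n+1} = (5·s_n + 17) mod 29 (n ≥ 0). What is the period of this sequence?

14

Listing terms: s_0 = 17,  s_1 = 15,  s_2 = 5,  s_3 = 13,  s_4 = 24,  s_5 = 21,  s_6 = 6,  s_7 = 18,  s_8 = 20,  s_9 = 1,  s_{10} = 22,  s_{11} = 11,  s_{12} = 14,  s_{13} = 0,  s_{14} = 17.
Since s_{14} = s_0 = 17, the sequence is periodic with period 14.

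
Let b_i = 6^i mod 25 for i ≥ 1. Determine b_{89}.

Computing terms: b_1 = 6, b_2 = 11, b_3 = 16, b_4 = 21, b_5 = 1, b_6 = 6.
Since b_6 = b_1 = 6, the sequence is periodic with period 5.
So b_{89} = b_{1 + ((89-1) mod 5)} = b_4 = 21.

21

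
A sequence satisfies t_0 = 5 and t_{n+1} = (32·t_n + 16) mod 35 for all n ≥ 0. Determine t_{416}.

We have t_0 = 5; t_1 = 1; t_2 = 13; t_3 = 12; t_4 = 15; t_5 = 6; t_6 = 33; t_7 = 22; t_8 = 20; t_9 = 26; t_{10} = 8; t_{11} = 27; t_{12} = 5.
The sequence repeats with period 12.
So t_{416} = t_{0 + ((416-0) mod 12)} = t_8 = 20.

20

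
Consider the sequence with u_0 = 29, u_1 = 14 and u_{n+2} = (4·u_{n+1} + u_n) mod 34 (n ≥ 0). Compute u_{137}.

We have u_0 = 29,  u_1 = 14,  u_2 = 17,  u_3 = 14,  u_4 = 5,  u_5 = 0,  u_6 = 5,  u_7 = 20,  u_8 = 17,  u_9 = 20,  u_{10} = 29,  u_{11} = 0,  u_{12} = 29,  u_{13} = 14.
The sequence repeats with period 12.
(137 - 0) mod 12 = 5, so u_{137} = u_5 = 0.

0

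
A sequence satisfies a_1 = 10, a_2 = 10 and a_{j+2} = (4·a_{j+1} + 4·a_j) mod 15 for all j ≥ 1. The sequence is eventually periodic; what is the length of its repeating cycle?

a_1 = 10, a_2 = 10, a_3 = 5, a_4 = 0, a_5 = 5, a_6 = 5, a_7 = 10, a_8 = 0, a_9 = 10, a_{10} = 10.
The sequence repeats with period 8.

8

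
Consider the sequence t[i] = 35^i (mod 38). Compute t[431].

Listing terms: t[0] = 1,  t[1] = 35,  t[2] = 9,  t[3] = 11,  t[4] = 5,  t[5] = 23,  t[6] = 7,  t[7] = 17,  t[8] = 25,  t[9] = 1.
The sequence repeats with period 9.
So t[431] = t[0 + ((431-0) mod 9)] = t[8] = 25.

25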